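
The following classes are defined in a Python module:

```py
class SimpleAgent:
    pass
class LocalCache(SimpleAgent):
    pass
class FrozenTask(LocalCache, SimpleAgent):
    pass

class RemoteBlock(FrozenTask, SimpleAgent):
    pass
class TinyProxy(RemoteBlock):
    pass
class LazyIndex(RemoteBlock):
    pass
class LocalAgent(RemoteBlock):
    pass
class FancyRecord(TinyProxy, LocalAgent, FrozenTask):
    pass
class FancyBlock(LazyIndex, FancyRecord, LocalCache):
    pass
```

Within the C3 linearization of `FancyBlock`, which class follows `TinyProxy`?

LocalAgent

L[FancyBlock] = FancyBlock + merge(L[LazyIndex], L[FancyRecord], L[LocalCache], [LazyIndex FancyRecord LocalCache])
  take LazyIndex:  [LazyIndex RemoteBlock FrozenTask LocalCache SimpleAgent object] + [FancyRecord TinyProxy LocalAgent RemoteBlock FrozenTask LocalCache SimpleAgent object] + [LocalCache SimpleAgent object] + [LazyIndex FancyRecord LocalCache]
  take FancyRecord:  [RemoteBlock FrozenTask LocalCache SimpleAgent object] + [FancyRecord TinyProxy LocalAgent RemoteBlock FrozenTask LocalCache SimpleAgent object] + [LocalCache SimpleAgent object] + [FancyRecord LocalCache]
  take TinyProxy:  [RemoteBlock FrozenTask LocalCache SimpleAgent object] + [TinyProxy LocalAgent RemoteBlock FrozenTask LocalCache SimpleAgent object] + [LocalCache SimpleAgent object] + [LocalCache]
  take LocalAgent:  [RemoteBlock FrozenTask LocalCache SimpleAgent object] + [LocalAgent RemoteBlock FrozenTask LocalCache SimpleAgent object] + [LocalCache SimpleAgent object] + [LocalCache]
  take RemoteBlock:  [RemoteBlock FrozenTask LocalCache SimpleAgent object] + [RemoteBlock FrozenTask LocalCache SimpleAgent object] + [LocalCache SimpleAgent object] + [LocalCache]
  take FrozenTask:  [FrozenTask LocalCache SimpleAgent object] + [FrozenTask LocalCache SimpleAgent object] + [LocalCache SimpleAgent object] + [LocalCache]
  take LocalCache:  [LocalCache SimpleAgent object] + [LocalCache SimpleAgent object] + [LocalCache SimpleAgent object] + [LocalCache]
  take SimpleAgent:  [SimpleAgent object] + [SimpleAgent object] + [SimpleAgent object]
  take object:  [object] + [object] + [object]
MRO: FancyBlock LazyIndex FancyRecord TinyProxy LocalAgent RemoteBlock FrozenTask LocalCache SimpleAgent object
TinyProxy is at position 3; next is LocalAgent.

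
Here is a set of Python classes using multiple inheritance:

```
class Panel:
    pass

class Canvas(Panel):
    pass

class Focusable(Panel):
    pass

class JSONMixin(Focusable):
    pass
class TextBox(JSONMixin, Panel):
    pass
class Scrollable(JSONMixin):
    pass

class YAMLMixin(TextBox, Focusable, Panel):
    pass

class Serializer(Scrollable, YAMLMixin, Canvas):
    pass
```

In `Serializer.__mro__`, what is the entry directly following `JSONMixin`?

L[Serializer] = Serializer + merge(L[Scrollable], L[YAMLMixin], L[Canvas], [Scrollable YAMLMixin Canvas])
  take Scrollable:  [Scrollable JSONMixin Focusable Panel object] + [YAMLMixin TextBox JSONMixin Focusable Panel object] + [Canvas Panel object] + [Scrollable YAMLMixin Canvas]
  take YAMLMixin:  [JSONMixin Focusable Panel object] + [YAMLMixin TextBox JSONMixin Focusable Panel object] + [Canvas Panel object] + [YAMLMixin Canvas]
  take TextBox:  [JSONMixin Focusable Panel object] + [TextBox JSONMixin Focusable Panel object] + [Canvas Panel object] + [Canvas]
  take JSONMixin:  [JSONMixin Focusable Panel object] + [JSONMixin Focusable Panel object] + [Canvas Panel object] + [Canvas]
  take Focusable:  [Focusable Panel object] + [Focusable Panel object] + [Canvas Panel object] + [Canvas]
  take Canvas:  [Panel object] + [Panel object] + [Canvas Panel object] + [Canvas]
  take Panel:  [Panel object] + [Panel object] + [Panel object]
  take object:  [object] + [object] + [object]
MRO: Serializer Scrollable YAMLMixin TextBox JSONMixin Focusable Canvas Panel object
JSONMixin is at position 4; next is Focusable.

Focusable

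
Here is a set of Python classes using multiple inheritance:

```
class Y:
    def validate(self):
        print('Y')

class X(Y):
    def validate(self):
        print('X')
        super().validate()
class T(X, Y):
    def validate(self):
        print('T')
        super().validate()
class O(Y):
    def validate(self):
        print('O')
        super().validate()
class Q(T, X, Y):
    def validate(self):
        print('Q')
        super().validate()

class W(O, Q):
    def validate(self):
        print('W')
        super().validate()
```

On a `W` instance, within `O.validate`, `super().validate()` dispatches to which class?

L[W] = W + merge(L[O], L[Q], [O Q])
  take O:  [O Y object] + [Q T X Y object] + [O Q]
  take Q:  [Y object] + [Q T X Y object] + [Q]
  take T:  [Y object] + [T X Y object]
  take X:  [Y object] + [X Y object]
  take Y:  [Y object] + [Y object]
  take object:  [object] + [object]
MRO: W O Q T X Y object
super() in O.validate on a W instance goes to the class after O in W's MRO: Q.

Q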